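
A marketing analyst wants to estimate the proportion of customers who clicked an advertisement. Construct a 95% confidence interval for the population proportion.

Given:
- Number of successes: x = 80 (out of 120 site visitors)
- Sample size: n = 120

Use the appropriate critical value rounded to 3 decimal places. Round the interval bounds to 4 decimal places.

Sample proportion: p̂ = 80/120 = 0.666667

Check conditions for normal approximation:
  np̂ = 80 ≥ 10 ✓
  n(1-p̂) = 40 ≥ 10 ✓

The sample is large enough, so use a z-interval (normal approximation) for the proportion.

For 95% confidence, z* = 1.96 (from standard normal table)

Standard error: SE = √(p̂(1-p̂)/n) = √(0.666667×0.333333/120) = 0.04303315

Margin of error: E = z* × SE = 1.96 × 0.04303315 = 0.084345

Z-interval: p̂ ± E = 0.666667 ± 0.084345 = (0.582322, 0.751012)

Rounded to 4 decimal places:

(0.5823, 0.7510)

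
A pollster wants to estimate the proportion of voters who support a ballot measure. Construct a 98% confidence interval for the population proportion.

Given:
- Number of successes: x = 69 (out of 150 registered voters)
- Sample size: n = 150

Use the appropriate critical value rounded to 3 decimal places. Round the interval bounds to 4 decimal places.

Sample proportion: p̂ = 69/150 = 0.460000

Check conditions for normal approximation:
  np̂ = 69 ≥ 10 ✓
  n(1-p̂) = 81 ≥ 10 ✓

The sample is large enough, so use a z-interval (normal approximation) for the proportion.

For 98% confidence, z* = 2.326 (from standard normal table)

Standard error: SE = √(p̂(1-p̂)/n) = √(0.460000×0.540000/150) = 0.04069398

Margin of error: E = z* × SE = 2.326 × 0.04069398 = 0.094654

Z-interval: p̂ ± E = 0.460000 ± 0.094654 = (0.365346, 0.554654)

Rounded to 4 decimal places:

(0.3653, 0.5547)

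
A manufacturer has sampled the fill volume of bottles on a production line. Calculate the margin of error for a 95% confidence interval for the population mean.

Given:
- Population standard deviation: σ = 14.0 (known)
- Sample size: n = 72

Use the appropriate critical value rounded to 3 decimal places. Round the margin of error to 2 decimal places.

The population standard deviation σ is known, so use the z-interval margin of error formula.

For 95% confidence, z* = 1.96 (from standard normal table)

Margin of error formula for z-interval: E = z* × σ/√n

E = 1.96 × 14.0/√72
  = 1.96 × 1.649916
  = 3.2338

Rounded to 2 decimal places:

3.23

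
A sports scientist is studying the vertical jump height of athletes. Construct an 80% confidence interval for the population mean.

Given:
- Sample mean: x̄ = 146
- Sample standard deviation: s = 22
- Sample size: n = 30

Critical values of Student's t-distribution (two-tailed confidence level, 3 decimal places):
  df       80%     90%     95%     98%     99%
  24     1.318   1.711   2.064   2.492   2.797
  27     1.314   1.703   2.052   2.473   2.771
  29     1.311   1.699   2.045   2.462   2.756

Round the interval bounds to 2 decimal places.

The population standard deviation σ is unknown (only the sample standard deviation s is given), so use a t-interval with df = n - 1 = 30 - 1 = 29.

For 80% confidence with df = 29, t* = 1.311 (from t-table)

Standard error: SE = s/√n = 22/√30 = 4.016632

Margin of error: E = t* × SE = 1.311 × 4.016632 = 5.2658

T-interval: x̄ ± E = 146 ± 5.2658 = (140.7342, 151.2658)

Rounded to 2 decimal places:

(140.73, 151.27)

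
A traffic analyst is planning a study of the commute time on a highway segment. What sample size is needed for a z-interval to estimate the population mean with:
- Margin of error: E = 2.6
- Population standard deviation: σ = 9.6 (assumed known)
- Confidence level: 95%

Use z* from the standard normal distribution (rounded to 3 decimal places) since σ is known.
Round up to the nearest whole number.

Using z* since population σ is known (z-interval formula).

For 95% confidence, z* = 1.96 (from standard normal table)

Sample size formula for z-interval: n = (z*σ/E)²

n = (1.96 × 9.6 / 2.6)²
  = (7.236923)²
  = 52.3731

Round up to the nearest whole number: n = 53

53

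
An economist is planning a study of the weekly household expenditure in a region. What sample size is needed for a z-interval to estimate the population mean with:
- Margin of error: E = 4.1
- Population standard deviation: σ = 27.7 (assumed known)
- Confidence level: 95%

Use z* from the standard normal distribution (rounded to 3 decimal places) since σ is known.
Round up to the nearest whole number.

Using z* since population σ is known (z-interval formula).

For 95% confidence, z* = 1.96 (from standard normal table)

Sample size formula for z-interval: n = (z*σ/E)²

n = (1.96 × 27.7 / 4.1)²
  = (13.241951)²
  = 175.3493

Round up to the nearest whole number: n = 176

176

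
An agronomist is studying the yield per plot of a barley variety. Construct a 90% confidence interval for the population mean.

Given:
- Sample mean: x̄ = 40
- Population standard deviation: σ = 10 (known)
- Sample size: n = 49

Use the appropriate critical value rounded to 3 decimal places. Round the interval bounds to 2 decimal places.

The population standard deviation σ is known, so use a z-interval (standard normal critical value).

For 90% confidence, z* = 1.645 (from standard normal table)

Standard error: SE = σ/√n = 10/√49 = 1.428571

Margin of error: E = z* × SE = 1.645 × 1.428571 = 2.3500

Z-interval: x̄ ± E = 40 ± 2.3500 = (37.6500, 42.3500)

Rounded to 2 decimal places:

(37.65, 42.35)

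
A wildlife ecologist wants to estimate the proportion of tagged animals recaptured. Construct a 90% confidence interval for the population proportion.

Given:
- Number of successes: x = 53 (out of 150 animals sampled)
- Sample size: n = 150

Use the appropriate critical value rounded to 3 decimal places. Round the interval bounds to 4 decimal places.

Sample proportion: p̂ = 53/150 = 0.353333

Check conditions for normal approximation:
  np̂ = 53 ≥ 10 ✓
  n(1-p̂) = 97 ≥ 10 ✓

The sample is large enough, so use a z-interval (normal approximation) for the proportion.

For 90% confidence, z* = 1.645 (from standard normal table)

Standard error: SE = √(p̂(1-p̂)/n) = √(0.353333×0.646667/150) = 0.03902895

Margin of error: E = z* × SE = 1.645 × 0.03902895 = 0.064203

Z-interval: p̂ ± E = 0.353333 ± 0.064203 = (0.289131, 0.417536)

Rounded to 4 decimal places:

(0.2891, 0.4175)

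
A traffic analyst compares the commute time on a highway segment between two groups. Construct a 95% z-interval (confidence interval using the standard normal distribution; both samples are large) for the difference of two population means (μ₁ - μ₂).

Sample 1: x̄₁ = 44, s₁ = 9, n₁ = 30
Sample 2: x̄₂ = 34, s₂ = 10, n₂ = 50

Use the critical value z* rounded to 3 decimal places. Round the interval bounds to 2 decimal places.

Both samples are large (n₁ = 30 ≥ 30, n₂ = 50 ≥ 30), so a z-interval for the difference of means applies.

Point estimate: x̄₁ - x̄₂ = 44 - 34 = 10

Standard error: SE = √(s₁²/n₁ + s₂²/n₂)
= √(9²/30 + 10²/50)
= √(2.700000 + 2.000000)
= 2.167948

For 95% confidence, z* = 1.96 (from standard normal table)
Margin of error: E = z* × SE = 1.96 × 2.167948 = 4.2492

Z-interval: (x̄₁ - x̄₂) ± E = 10 ± 4.2492 = (5.7508, 14.2492)

Rounded to 2 decimal places:

(5.75, 14.25)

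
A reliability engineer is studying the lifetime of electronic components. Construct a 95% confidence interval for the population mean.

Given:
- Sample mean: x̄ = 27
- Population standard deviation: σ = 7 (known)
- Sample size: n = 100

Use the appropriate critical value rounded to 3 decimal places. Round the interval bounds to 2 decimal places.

The population standard deviation σ is known, so use a z-interval (standard normal critical value).

For 95% confidence, z* = 1.96 (from standard normal table)

Standard error: SE = σ/√n = 7/√100 = 0.700000

Margin of error: E = z* × SE = 1.96 × 0.700000 = 1.3720

Z-interval: x̄ ± E = 27 ± 1.3720 = (25.6280, 28.3720)

Rounded to 2 decimal places:

(25.63, 28.37)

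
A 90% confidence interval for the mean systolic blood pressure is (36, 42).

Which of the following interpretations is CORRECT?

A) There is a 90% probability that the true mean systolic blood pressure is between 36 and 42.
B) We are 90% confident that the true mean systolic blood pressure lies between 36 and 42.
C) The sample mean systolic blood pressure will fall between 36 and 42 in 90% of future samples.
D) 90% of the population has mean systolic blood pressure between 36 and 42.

A confidence interval represents our confidence in the procedure, not a probability statement about the parameter.

Key concept: If we repeated this sampling process many times and computed a 90% CI each time, about 90% of those intervals would contain the true population parameter.

For this specific interval (36, 42):
- Midpoint (point estimate): 39
- Margin of error: 3

The correct interpretation is the one stating confidence that the true parameter lies in the interval — option B.

B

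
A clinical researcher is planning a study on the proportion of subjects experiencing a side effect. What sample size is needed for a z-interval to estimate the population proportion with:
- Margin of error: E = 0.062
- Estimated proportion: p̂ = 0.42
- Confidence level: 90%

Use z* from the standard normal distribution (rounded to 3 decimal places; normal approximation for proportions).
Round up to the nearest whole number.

Using z* for proportion z-interval (normal approximation).

For 90% confidence, z* = 1.645 (from standard normal table)

Sample size formula for proportion z-interval: n = z*²p̂(1-p̂)/E²

n = 1.645² × 0.42 × 0.58 / 0.062²
  = 2.706025 × 0.2436 / 0.003844
  = 171.4848

Round up to the nearest whole number: n = 172

172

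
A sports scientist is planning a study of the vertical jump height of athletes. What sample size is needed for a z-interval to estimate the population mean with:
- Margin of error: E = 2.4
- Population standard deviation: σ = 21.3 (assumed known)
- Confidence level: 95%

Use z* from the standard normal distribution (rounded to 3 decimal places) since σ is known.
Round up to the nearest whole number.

Using z* since population σ is known (z-interval formula).

For 95% confidence, z* = 1.96 (from standard normal table)

Sample size formula for z-interval: n = (z*σ/E)²

n = (1.96 × 21.3 / 2.4)²
  = (17.395000)²
  = 302.5860

Round up to the nearest whole number: n = 303

303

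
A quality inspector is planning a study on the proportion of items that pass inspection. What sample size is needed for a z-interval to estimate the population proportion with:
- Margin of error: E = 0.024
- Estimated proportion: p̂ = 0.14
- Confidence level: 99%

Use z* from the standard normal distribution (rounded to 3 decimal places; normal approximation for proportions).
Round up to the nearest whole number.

Using z* for proportion z-interval (normal approximation).

For 99% confidence, z* = 2.576 (from standard normal table)

Sample size formula for proportion z-interval: n = z*²p̂(1-p̂)/E²

n = 2.576² × 0.14 × 0.86 / 0.024²
  = 6.635776 × 0.1204 / 0.000576
  = 1387.0615

Round up to the nearest whole number: n = 1388

1388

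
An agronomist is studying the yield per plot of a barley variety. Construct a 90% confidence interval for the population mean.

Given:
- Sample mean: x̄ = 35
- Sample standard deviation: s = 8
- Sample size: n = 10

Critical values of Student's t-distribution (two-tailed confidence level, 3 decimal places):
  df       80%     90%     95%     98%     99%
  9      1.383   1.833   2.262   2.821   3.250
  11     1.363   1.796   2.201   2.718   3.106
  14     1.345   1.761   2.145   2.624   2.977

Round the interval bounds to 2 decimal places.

The population standard deviation σ is unknown (only the sample standard deviation s is given), so use a t-interval with df = n - 1 = 10 - 1 = 9.

For 90% confidence with df = 9, t* = 1.833 (from t-table)

Standard error: SE = s/√n = 8/√10 = 2.529822

Margin of error: E = t* × SE = 1.833 × 2.529822 = 4.6372

T-interval: x̄ ± E = 35 ± 4.6372 = (30.3628, 39.6372)

Rounded to 2 decimal places:

(30.36, 39.64)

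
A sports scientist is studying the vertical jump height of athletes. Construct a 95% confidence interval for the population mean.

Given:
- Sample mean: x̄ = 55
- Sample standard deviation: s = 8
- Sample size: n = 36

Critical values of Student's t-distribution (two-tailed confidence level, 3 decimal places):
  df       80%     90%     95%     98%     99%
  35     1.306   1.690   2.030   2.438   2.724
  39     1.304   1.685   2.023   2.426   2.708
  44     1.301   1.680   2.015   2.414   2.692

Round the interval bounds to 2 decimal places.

The population standard deviation σ is unknown (only the sample standard deviation s is given), so use a t-interval with df = n - 1 = 36 - 1 = 35.

For 95% confidence with df = 35, t* = 2.030 (from t-table)

Standard error: SE = s/√n = 8/√36 = 1.333333

Margin of error: E = t* × SE = 2.030 × 1.333333 = 2.7067

T-interval: x̄ ± E = 55 ± 2.7067 = (52.2933, 57.7067)

Rounded to 2 decimal places:

(52.29, 57.71)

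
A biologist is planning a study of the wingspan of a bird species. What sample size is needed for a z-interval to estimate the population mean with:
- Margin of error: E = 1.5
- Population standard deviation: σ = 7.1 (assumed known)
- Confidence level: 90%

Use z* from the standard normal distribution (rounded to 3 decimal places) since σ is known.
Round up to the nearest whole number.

Using z* since population σ is known (z-interval formula).

For 90% confidence, z* = 1.645 (from standard normal table)

Sample size formula for z-interval: n = (z*σ/E)²

n = (1.645 × 7.1 / 1.5)²
  = (7.786333)²
  = 60.6270

Round up to the nearest whole number: n = 61

61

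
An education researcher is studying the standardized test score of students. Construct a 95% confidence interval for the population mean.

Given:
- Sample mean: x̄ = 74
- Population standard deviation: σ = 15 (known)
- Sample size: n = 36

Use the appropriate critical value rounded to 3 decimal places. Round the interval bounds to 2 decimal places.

The population standard deviation σ is known, so use a z-interval (standard normal critical value).

For 95% confidence, z* = 1.96 (from standard normal table)

Standard error: SE = σ/√n = 15/√36 = 2.500000

Margin of error: E = z* × SE = 1.96 × 2.500000 = 4.9000

Z-interval: x̄ ± E = 74 ± 4.9000 = (69.1000, 78.9000)

Rounded to 2 decimal places:

(69.10, 78.90)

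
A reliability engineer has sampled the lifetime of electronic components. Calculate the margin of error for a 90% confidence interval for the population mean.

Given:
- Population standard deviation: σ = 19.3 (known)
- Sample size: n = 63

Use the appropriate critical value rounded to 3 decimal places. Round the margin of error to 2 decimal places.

The population standard deviation σ is known, so use the z-interval margin of error formula.

For 90% confidence, z* = 1.645 (from standard normal table)

Margin of error formula for z-interval: E = z* × σ/√n

E = 1.645 × 19.3/√63
  = 1.645 × 2.431571
  = 3.9999

Rounded to 2 decimal places:

4.00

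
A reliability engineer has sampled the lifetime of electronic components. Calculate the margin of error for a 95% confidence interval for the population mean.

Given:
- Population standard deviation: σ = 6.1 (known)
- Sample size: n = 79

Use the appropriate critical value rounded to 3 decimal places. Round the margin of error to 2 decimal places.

The population standard deviation σ is known, so use the z-interval margin of error formula.

For 95% confidence, z* = 1.96 (from standard normal table)

Margin of error formula for z-interval: E = z* × σ/√n

E = 1.96 × 6.1/√79
  = 1.96 × 0.686304
  = 1.3452

Rounded to 2 decimal places:

1.35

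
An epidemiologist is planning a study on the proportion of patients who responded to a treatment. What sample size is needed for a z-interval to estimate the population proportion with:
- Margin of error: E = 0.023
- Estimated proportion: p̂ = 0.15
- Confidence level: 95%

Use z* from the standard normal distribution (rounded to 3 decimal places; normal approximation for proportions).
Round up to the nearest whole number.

Using z* for proportion z-interval (normal approximation).

For 95% confidence, z* = 1.96 (from standard normal table)

Sample size formula for proportion z-interval: n = z*²p̂(1-p̂)/E²

n = 1.96² × 0.15 × 0.85 / 0.023²
  = 3.8416 × 0.1275 / 0.000529
  = 925.9055

Round up to the nearest whole number: n = 926

926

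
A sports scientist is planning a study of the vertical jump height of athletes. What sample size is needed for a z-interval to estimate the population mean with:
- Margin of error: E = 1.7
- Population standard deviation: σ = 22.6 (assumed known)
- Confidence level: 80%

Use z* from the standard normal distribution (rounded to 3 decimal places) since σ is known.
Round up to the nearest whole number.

Using z* since population σ is known (z-interval formula).

For 80% confidence, z* = 1.282 (from standard normal table)

Sample size formula for z-interval: n = (z*σ/E)²

n = (1.282 × 22.6 / 1.7)²
  = (17.043059)²
  = 290.4659

Round up to the nearest whole number: n = 291

291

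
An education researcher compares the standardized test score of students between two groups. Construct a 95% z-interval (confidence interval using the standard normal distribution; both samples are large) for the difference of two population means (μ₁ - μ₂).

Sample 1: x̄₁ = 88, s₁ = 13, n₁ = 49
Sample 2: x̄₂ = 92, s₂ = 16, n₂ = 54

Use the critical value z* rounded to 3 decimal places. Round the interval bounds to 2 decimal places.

Both samples are large (n₁ = 49 ≥ 30, n₂ = 54 ≥ 30), so a z-interval for the difference of means applies.

Point estimate: x̄₁ - x̄₂ = 88 - 92 = -4

Standard error: SE = √(s₁²/n₁ + s₂²/n₂)
= √(13²/49 + 16²/54)
= √(3.448980 + 4.740741)
= 2.861769

For 95% confidence, z* = 1.96 (from standard normal table)
Margin of error: E = z* × SE = 1.96 × 2.861769 = 5.6091

Z-interval: (x̄₁ - x̄₂) ± E = -4 ± 5.6091 = (-9.6091, 1.6091)

Rounded to 2 decimal places:

(-9.61, 1.61)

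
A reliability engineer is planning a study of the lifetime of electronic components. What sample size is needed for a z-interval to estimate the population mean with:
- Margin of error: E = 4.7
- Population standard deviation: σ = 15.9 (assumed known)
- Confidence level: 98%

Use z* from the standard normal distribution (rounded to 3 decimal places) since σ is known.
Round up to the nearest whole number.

Using z* since population σ is known (z-interval formula).

For 98% confidence, z* = 2.326 (from standard normal table)

Sample size formula for z-interval: n = (z*σ/E)²

n = (2.326 × 15.9 / 4.7)²
  = (7.868809)²
  = 61.9181

Round up to the nearest whole number: n = 62

62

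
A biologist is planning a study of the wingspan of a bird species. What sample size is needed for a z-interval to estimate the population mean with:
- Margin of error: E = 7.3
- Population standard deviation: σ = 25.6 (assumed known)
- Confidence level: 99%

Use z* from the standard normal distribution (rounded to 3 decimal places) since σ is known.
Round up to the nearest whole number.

Using z* since population σ is known (z-interval formula).

For 99% confidence, z* = 2.576 (from standard normal table)

Sample size formula for z-interval: n = (z*σ/E)²

n = (2.576 × 25.6 / 7.3)²
  = (9.033644)²
  = 81.6067

Round up to the nearest whole number: n = 82

82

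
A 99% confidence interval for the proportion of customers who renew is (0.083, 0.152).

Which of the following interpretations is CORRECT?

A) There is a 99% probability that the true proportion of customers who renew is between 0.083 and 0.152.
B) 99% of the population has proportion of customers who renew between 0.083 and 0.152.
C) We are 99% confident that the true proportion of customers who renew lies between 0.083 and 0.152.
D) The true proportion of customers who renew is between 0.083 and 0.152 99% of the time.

A confidence interval represents our confidence in the procedure, not a probability statement about the parameter.

Key concept: If we repeated this sampling process many times and computed a 99% CI each time, about 99% of those intervals would contain the true population parameter.

For this specific interval (0.083, 0.152):
- Midpoint (point estimate): 0.1175
- Margin of error: 0.0345

The correct interpretation is the one stating confidence that the true parameter lies in the interval — option C.

C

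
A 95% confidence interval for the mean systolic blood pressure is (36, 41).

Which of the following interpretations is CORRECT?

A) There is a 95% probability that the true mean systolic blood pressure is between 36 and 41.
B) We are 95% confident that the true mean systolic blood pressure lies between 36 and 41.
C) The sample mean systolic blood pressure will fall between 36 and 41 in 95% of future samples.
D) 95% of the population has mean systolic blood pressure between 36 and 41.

A confidence interval represents our confidence in the procedure, not a probability statement about the parameter.

Key concept: If we repeated this sampling process many times and computed a 95% CI each time, about 95% of those intervals would contain the true population parameter.

For this specific interval (36, 41):
- Midpoint (point estimate): 38.5
- Margin of error: 2.5

The correct interpretation is the one stating confidence that the true parameter lies in the interval — option B.

B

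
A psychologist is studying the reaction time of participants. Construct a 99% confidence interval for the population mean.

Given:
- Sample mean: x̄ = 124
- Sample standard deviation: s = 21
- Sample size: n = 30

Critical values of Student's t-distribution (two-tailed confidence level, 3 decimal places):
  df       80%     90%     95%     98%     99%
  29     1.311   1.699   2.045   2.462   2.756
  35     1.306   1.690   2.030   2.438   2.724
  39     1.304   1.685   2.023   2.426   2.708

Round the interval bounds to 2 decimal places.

The population standard deviation σ is unknown (only the sample standard deviation s is given), so use a t-interval with df = n - 1 = 30 - 1 = 29.

For 99% confidence with df = 29, t* = 2.756 (from t-table)

Standard error: SE = s/√n = 21/√30 = 3.834058

Margin of error: E = t* × SE = 2.756 × 3.834058 = 10.5667

T-interval: x̄ ± E = 124 ± 10.5667 = (113.4333, 134.5667)

Rounded to 2 decimal places:

(113.43, 134.57)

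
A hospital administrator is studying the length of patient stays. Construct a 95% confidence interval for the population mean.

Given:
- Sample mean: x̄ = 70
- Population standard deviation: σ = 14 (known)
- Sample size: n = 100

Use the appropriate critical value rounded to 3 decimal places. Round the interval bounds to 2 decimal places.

The population standard deviation σ is known, so use a z-interval (standard normal critical value).

For 95% confidence, z* = 1.96 (from standard normal table)

Standard error: SE = σ/√n = 14/√100 = 1.400000

Margin of error: E = z* × SE = 1.96 × 1.400000 = 2.7440

Z-interval: x̄ ± E = 70 ± 2.7440 = (67.2560, 72.7440)

Rounded to 2 decimal places:

(67.26, 72.74)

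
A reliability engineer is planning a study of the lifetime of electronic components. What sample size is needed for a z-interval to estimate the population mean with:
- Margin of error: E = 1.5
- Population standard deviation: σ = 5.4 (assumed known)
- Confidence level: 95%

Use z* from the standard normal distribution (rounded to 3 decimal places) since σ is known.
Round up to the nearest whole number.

Using z* since population σ is known (z-interval formula).

For 95% confidence, z* = 1.96 (from standard normal table)

Sample size formula for z-interval: n = (z*σ/E)²

n = (1.96 × 5.4 / 1.5)²
  = (7.056000)²
  = 49.7871

Round up to the nearest whole number: n = 50

50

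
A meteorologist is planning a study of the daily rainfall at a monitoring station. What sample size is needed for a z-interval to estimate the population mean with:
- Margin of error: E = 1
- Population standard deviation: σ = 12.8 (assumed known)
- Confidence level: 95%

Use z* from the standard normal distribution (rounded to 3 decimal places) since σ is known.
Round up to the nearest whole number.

Using z* since population σ is known (z-interval formula).

For 95% confidence, z* = 1.96 (from standard normal table)

Sample size formula for z-interval: n = (z*σ/E)²

n = (1.96 × 12.8 / 1)²
  = (25.088000)²
  = 629.4077

Round up to the nearest whole number: n = 630

630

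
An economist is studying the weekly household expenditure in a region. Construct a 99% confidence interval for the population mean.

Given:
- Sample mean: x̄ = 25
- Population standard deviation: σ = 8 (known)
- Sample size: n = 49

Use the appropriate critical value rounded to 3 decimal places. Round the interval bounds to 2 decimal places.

The population standard deviation σ is known, so use a z-interval (standard normal critical value).

For 99% confidence, z* = 2.576 (from standard normal table)

Standard error: SE = σ/√n = 8/√49 = 1.142857

Margin of error: E = z* × SE = 2.576 × 1.142857 = 2.9440

Z-interval: x̄ ± E = 25 ± 2.9440 = (22.0560, 27.9440)

Rounded to 2 decimal places:

(22.06, 27.94)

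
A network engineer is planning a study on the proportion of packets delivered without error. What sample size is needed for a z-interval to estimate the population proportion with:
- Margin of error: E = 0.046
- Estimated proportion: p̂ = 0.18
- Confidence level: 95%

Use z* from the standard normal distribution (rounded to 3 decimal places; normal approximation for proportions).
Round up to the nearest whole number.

Using z* for proportion z-interval (normal approximation).

For 95% confidence, z* = 1.96 (from standard normal table)

Sample size formula for proportion z-interval: n = z*²p̂(1-p̂)/E²

n = 1.96² × 0.18 × 0.82 / 0.046²
  = 3.8416 × 0.1476 / 0.002116
  = 267.9679

Round up to the nearest whole number: n = 268

268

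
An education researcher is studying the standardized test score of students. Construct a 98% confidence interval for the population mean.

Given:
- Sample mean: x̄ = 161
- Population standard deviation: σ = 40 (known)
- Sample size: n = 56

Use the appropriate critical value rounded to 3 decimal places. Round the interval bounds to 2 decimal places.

The population standard deviation σ is known, so use a z-interval (standard normal critical value).

For 98% confidence, z* = 2.326 (from standard normal table)

Standard error: SE = σ/√n = 40/√56 = 5.345225

Margin of error: E = z* × SE = 2.326 × 5.345225 = 12.4330

Z-interval: x̄ ± E = 161 ± 12.4330 = (148.5670, 173.4330)

Rounded to 2 decimal places:

(148.57, 173.43)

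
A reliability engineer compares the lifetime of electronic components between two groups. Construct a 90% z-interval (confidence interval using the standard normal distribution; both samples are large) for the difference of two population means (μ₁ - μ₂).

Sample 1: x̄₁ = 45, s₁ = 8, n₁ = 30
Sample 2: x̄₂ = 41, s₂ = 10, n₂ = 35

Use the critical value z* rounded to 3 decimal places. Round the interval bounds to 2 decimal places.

Both samples are large (n₁ = 30 ≥ 30, n₂ = 35 ≥ 30), so a z-interval for the difference of means applies.

Point estimate: x̄₁ - x̄₂ = 45 - 41 = 4

Standard error: SE = √(s₁²/n₁ + s₂²/n₂)
= √(8²/30 + 10²/35)
= √(2.133333 + 2.857143)
= 2.233937

For 90% confidence, z* = 1.645 (from standard normal table)
Margin of error: E = z* × SE = 1.645 × 2.233937 = 3.6748

Z-interval: (x̄₁ - x̄₂) ± E = 4 ± 3.6748 = (0.3252, 7.6748)

Rounded to 2 decimal places:

(0.33, 7.67)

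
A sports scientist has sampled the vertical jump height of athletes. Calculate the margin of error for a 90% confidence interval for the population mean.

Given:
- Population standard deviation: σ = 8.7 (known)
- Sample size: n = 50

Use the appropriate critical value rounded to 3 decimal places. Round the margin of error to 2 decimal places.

The population standard deviation σ is known, so use the z-interval margin of error formula.

For 90% confidence, z* = 1.645 (from standard normal table)

Margin of error formula for z-interval: E = z* × σ/√n

E = 1.645 × 8.7/√50
  = 1.645 × 1.230366
  = 2.0240

Rounded to 2 decimal places:

2.02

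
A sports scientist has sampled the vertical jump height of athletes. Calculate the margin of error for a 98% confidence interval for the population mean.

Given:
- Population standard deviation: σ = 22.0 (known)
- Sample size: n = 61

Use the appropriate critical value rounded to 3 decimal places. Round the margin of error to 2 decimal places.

The population standard deviation σ is known, so use the z-interval margin of error formula.

For 98% confidence, z* = 2.326 (from standard normal table)

Margin of error formula for z-interval: E = z* × σ/√n

E = 2.326 × 22.0/√61
  = 2.326 × 2.816811
  = 6.5519

Rounded to 2 decimal places:

6.55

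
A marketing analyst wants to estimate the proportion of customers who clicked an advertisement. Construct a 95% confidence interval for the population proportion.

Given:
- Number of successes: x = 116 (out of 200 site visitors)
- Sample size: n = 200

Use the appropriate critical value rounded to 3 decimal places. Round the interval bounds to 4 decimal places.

Sample proportion: p̂ = 116/200 = 0.580000

Check conditions for normal approximation:
  np̂ = 116 ≥ 10 ✓
  n(1-p̂) = 84 ≥ 10 ✓

The sample is large enough, so use a z-interval (normal approximation) for the proportion.

For 95% confidence, z* = 1.96 (from standard normal table)

Standard error: SE = √(p̂(1-p̂)/n) = √(0.580000×0.420000/200) = 0.03489986

Margin of error: E = z* × SE = 1.96 × 0.03489986 = 0.068404

Z-interval: p̂ ± E = 0.580000 ± 0.068404 = (0.511596, 0.648404)

Rounded to 4 decimal places:

(0.5116, 0.6484)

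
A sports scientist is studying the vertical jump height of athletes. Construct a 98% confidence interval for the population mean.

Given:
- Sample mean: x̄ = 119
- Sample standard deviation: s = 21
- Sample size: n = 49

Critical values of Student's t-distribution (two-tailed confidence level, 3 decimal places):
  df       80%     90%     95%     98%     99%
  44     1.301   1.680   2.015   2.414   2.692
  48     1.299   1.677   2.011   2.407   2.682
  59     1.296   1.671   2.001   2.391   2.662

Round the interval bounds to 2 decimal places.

The population standard deviation σ is unknown (only the sample standard deviation s is given), so use a t-interval with df = n - 1 = 49 - 1 = 48.

For 98% confidence with df = 48, t* = 2.407 (from t-table)

Standard error: SE = s/√n = 21/√49 = 3.000000

Margin of error: E = t* × SE = 2.407 × 3.000000 = 7.2210

T-interval: x̄ ± E = 119 ± 7.2210 = (111.7790, 126.2210)

Rounded to 2 decimal places:

(111.78, 126.22)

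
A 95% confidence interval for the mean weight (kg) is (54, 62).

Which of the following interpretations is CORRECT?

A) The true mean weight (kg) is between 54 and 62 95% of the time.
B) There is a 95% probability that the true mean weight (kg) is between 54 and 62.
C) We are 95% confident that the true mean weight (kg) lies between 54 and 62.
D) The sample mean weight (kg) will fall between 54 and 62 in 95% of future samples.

A confidence interval represents our confidence in the procedure, not a probability statement about the parameter.

Key concept: If we repeated this sampling process many times and computed a 95% CI each time, about 95% of those intervals would contain the true population parameter.

For this specific interval (54, 62):
- Midpoint (point estimate): 58
- Margin of error: 4

The correct interpretation is the one stating confidence that the true parameter lies in the interval — option C.

C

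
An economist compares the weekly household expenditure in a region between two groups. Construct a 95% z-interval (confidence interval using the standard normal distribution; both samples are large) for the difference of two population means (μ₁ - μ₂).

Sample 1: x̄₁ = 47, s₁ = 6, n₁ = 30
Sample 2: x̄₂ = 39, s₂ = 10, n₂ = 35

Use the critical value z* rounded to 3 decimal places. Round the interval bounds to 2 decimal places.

Both samples are large (n₁ = 30 ≥ 30, n₂ = 35 ≥ 30), so a z-interval for the difference of means applies.

Point estimate: x̄₁ - x̄₂ = 47 - 39 = 8

Standard error: SE = √(s₁²/n₁ + s₂²/n₂)
= √(6²/30 + 10²/35)
= √(1.200000 + 2.857143)
= 2.014235

For 95% confidence, z* = 1.96 (from standard normal table)
Margin of error: E = z* × SE = 1.96 × 2.014235 = 3.9479

Z-interval: (x̄₁ - x̄₂) ± E = 8 ± 3.9479 = (4.0521, 11.9479)

Rounded to 2 decimal places:

(4.05, 11.95)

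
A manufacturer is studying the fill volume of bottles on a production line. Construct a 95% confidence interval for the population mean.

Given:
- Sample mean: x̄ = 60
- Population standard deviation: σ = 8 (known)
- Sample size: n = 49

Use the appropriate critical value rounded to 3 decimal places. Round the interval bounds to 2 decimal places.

The population standard deviation σ is known, so use a z-interval (standard normal critical value).

For 95% confidence, z* = 1.96 (from standard normal table)

Standard error: SE = σ/√n = 8/√49 = 1.142857

Margin of error: E = z* × SE = 1.96 × 1.142857 = 2.2400

Z-interval: x̄ ± E = 60 ± 2.2400 = (57.7600, 62.2400)

Rounded to 2 decimal places:

(57.76, 62.24)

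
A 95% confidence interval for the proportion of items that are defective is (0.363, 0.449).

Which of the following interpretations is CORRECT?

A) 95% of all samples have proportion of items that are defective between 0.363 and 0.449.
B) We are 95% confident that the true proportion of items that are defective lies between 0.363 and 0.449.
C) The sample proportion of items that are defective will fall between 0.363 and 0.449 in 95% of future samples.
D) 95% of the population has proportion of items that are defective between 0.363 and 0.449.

A confidence interval represents our confidence in the procedure, not a probability statement about the parameter.

Key concept: If we repeated this sampling process many times and computed a 95% CI each time, about 95% of those intervals would contain the true population parameter.

For this specific interval (0.363, 0.449):
- Midpoint (point estimate): 0.406
- Margin of error: 0.043

The correct interpretation is the one stating confidence that the true parameter lies in the interval — option B.

B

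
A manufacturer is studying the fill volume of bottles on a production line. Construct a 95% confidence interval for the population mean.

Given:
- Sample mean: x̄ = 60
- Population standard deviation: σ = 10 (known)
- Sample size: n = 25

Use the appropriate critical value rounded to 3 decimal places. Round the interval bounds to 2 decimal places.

The population standard deviation σ is known, so use a z-interval (standard normal critical value).

For 95% confidence, z* = 1.96 (from standard normal table)

Standard error: SE = σ/√n = 10/√25 = 2.000000

Margin of error: E = z* × SE = 1.96 × 2.000000 = 3.9200

Z-interval: x̄ ± E = 60 ± 3.9200 = (56.0800, 63.9200)

Rounded to 2 decimal places:

(56.08, 63.92)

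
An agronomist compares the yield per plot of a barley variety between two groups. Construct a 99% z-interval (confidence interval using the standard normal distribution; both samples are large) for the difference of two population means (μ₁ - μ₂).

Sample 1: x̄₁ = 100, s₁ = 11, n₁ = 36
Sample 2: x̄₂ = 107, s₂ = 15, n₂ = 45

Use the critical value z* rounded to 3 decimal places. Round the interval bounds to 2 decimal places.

Both samples are large (n₁ = 36 ≥ 30, n₂ = 45 ≥ 30), so a z-interval for the difference of means applies.

Point estimate: x̄₁ - x̄₂ = 100 - 107 = -7

Standard error: SE = √(s₁²/n₁ + s₂²/n₂)
= √(11²/36 + 15²/45)
= √(3.361111 + 5.000000)
= 2.891559

For 99% confidence, z* = 2.576 (from standard normal table)
Margin of error: E = z* × SE = 2.576 × 2.891559 = 7.4487

Z-interval: (x̄₁ - x̄₂) ± E = -7 ± 7.4487 = (-14.4487, 0.4487)

Rounded to 2 decimal places:

(-14.45, 0.45)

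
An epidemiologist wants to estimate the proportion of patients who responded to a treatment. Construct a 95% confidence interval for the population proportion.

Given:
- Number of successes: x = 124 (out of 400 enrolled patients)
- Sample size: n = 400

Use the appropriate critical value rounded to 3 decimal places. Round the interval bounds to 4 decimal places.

Sample proportion: p̂ = 124/400 = 0.310000

Check conditions for normal approximation:
  np̂ = 124 ≥ 10 ✓
  n(1-p̂) = 276 ≥ 10 ✓

The sample is large enough, so use a z-interval (normal approximation) for the proportion.

For 95% confidence, z* = 1.96 (from standard normal table)

Standard error: SE = √(p̂(1-p̂)/n) = √(0.310000×0.690000/400) = 0.02312466

Margin of error: E = z* × SE = 1.96 × 0.02312466 = 0.045324

Z-interval: p̂ ± E = 0.310000 ± 0.045324 = (0.264676, 0.355324)

Rounded to 4 decimal places:

(0.2647, 0.3553)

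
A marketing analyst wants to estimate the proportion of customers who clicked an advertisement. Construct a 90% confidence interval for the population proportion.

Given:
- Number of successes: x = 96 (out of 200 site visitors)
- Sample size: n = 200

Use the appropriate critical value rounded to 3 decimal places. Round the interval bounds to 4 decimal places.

Sample proportion: p̂ = 96/200 = 0.480000

Check conditions for normal approximation:
  np̂ = 96 ≥ 10 ✓
  n(1-p̂) = 104 ≥ 10 ✓

The sample is large enough, so use a z-interval (normal approximation) for the proportion.

For 90% confidence, z* = 1.645 (from standard normal table)

Standard error: SE = √(p̂(1-p̂)/n) = √(0.480000×0.520000/200) = 0.03532704

Margin of error: E = z* × SE = 1.645 × 0.03532704 = 0.058113

Z-interval: p̂ ± E = 0.480000 ± 0.058113 = (0.421887, 0.538113)

Rounded to 4 decimal places:

(0.4219, 0.5381)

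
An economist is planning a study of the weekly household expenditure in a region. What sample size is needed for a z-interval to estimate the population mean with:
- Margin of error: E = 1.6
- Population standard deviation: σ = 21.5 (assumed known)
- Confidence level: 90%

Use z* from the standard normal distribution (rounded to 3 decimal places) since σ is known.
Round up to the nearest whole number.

Using z* since population σ is known (z-interval formula).

For 90% confidence, z* = 1.645 (from standard normal table)

Sample size formula for z-interval: n = (z*σ/E)²

n = (1.645 × 21.5 / 1.6)²
  = (22.104688)²
  = 488.6172

Round up to the nearest whole number: n = 489

489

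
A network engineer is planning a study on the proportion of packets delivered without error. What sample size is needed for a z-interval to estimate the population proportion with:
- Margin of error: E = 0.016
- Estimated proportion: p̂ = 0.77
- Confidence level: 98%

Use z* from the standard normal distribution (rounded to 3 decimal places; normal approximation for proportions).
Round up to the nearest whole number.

Using z* for proportion z-interval (normal approximation).

For 98% confidence, z* = 2.326 (from standard normal table)

Sample size formula for proportion z-interval: n = z*²p̂(1-p̂)/E²

n = 2.326² × 0.77 × 0.23 / 0.016²
  = 5.410276 × 0.1771 / 0.000256
  = 3742.8120

Round up to the nearest whole number: n = 3743

3743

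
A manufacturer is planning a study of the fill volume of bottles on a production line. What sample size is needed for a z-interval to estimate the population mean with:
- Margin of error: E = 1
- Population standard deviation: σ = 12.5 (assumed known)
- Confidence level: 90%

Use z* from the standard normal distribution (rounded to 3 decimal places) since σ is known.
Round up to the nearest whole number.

Using z* since population σ is known (z-interval formula).

For 90% confidence, z* = 1.645 (from standard normal table)

Sample size formula for z-interval: n = (z*σ/E)²

n = (1.645 × 12.5 / 1)²
  = (20.562500)²
  = 422.8164

Round up to the nearest whole number: n = 423

423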